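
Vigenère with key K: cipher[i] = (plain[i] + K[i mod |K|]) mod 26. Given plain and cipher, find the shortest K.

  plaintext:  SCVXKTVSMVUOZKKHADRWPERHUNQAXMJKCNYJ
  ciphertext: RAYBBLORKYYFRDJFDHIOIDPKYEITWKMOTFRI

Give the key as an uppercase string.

  i= 0: R-S = 25 → Z
  i= 1: A-C = 24 → Y
  i= 2: Y-V =  3 → D
  i= 3: B-X =  4 → E
  i= 4: B-K = 17 → R
  i= 5: L-T = 18 → S
  i= 6: O-V = 19 → T
  i= 7: R-S = 25 → Z
  i= 8: K-M = 24 → Y
  i= 9: Y-V =  3 → D
  i=10: Y-U =  4 → E
  i=11: F-O = 17 → R
  i=12: R-Z = 18 → S
  i=13: D-K = 19 → T
  i=14: J-K = 25 → Z
  i=15: F-H = 24 → Y
  i=16: D-A =  3 → D
  i=17: H-D =  4 → E
  i=18: I-R = 17 → R
  i=19: O-W = 18 → S
  i=20: I-P = 19 → T
  i=21: D-E = 25 → Z
  i=22: P-R = 24 → Y
  i=23: K-H =  3 → D
  i=24: Y-U =  4 → E
  i=25: E-N = 17 → R
  i=26: I-Q = 18 → S
  i=27: T-A = 19 → T
  i=28: W-X = 25 → Z
  i=29: K-M = 24 → Y
  i=30: M-J =  3 → D
  i=31: O-K =  4 → E
  i=32: T-C = 17 → R
  i=33: F-N = 18 → S
  i=34: R-Y = 19 → T
  i=35: I-J = 25 → Z
  shifts repeat with period 7: ZYDERST

ZYDERST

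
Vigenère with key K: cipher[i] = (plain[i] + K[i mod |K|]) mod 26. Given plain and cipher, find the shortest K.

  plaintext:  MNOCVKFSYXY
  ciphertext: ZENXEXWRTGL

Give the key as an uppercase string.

NRZVJ

  i= 0: Z-M = 13 → N
  i= 1: E-N = 17 → R
  i= 2: N-O = 25 → Z
  i= 3: X-C = 21 → V
  i= 4: E-V =  9 → J
  i= 5: X-K = 13 → N
  i= 6: W-F = 17 → R
  i= 7: R-S = 25 → Z
  i= 8: T-Y = 21 → V
  i= 9: G-X =  9 → J
  i=10: L-Y = 13 → N
  shifts repeat with period 5: NRZVJ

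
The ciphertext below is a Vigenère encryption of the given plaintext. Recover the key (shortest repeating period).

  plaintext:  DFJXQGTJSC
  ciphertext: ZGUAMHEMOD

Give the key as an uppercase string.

  i= 0: Z-D = 22 → W
  i= 1: G-F =  1 → B
  i= 2: U-J = 11 → L
  i= 3: A-X =  3 → D
  i= 4: M-Q = 22 → W
  i= 5: H-G =  1 → B
  i= 6: E-T = 11 → L
  i= 7: M-J =  3 → D
  i= 8: O-S = 22 → W
  i= 9: D-C =  1 → B
  shifts repeat with period 4: WBLD

WBLD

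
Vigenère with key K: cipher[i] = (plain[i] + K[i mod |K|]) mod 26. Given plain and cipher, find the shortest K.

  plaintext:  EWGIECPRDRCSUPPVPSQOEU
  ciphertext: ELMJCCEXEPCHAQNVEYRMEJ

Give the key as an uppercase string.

  i= 0: E-E =  0 → A
  i= 1: L-W = 15 → P
  i= 2: M-G =  6 → G
  i= 3: J-I =  1 → B
  i= 4: C-E = 24 → Y
  i= 5: C-C =  0 → A
  i= 6: E-P = 15 → P
  i= 7: X-R =  6 → G
  i= 8: E-D =  1 → B
  i= 9: P-R = 24 → Y
  i=10: C-C =  0 → A
  i=11: H-S = 15 → P
  i=12: A-U =  6 → G
  i=13: Q-P =  1 → B
  i=14: N-P = 24 → Y
  i=15: V-V =  0 → A
  i=16: E-P = 15 → P
  i=17: Y-S =  6 → G
  i=18: R-Q =  1 → B
  i=19: M-O = 24 → Y
  i=20: E-E =  0 → A
  i=21: J-U = 15 → P
  shifts repeat with period 5: APGBY

APGBY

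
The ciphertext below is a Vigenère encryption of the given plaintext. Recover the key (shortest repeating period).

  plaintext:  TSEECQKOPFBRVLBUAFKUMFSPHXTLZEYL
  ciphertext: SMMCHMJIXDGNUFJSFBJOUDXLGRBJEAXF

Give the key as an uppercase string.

  i= 0: S-T = 25 → Z
  i= 1: M-S = 20 → U
  i= 2: M-E =  8 → I
  i= 3: C-E = 24 → Y
  i= 4: H-C =  5 → F
  i= 5: M-Q = 22 → W
  i= 6: J-K = 25 → Z
  i= 7: I-O = 20 → U
  i= 8: X-P =  8 → I
  i= 9: D-F = 24 → Y
  i=10: G-B =  5 → F
  i=11: N-R = 22 → W
  i=12: U-V = 25 → Z
  i=13: F-L = 20 → U
  i=14: J-B =  8 → I
  i=15: S-U = 24 → Y
  i=16: F-A =  5 → F
  i=17: B-F = 22 → W
  i=18: J-K = 25 → Z
  i=19: O-U = 20 → U
  i=20: U-M =  8 → I
  i=21: D-F = 24 → Y
  i=22: X-S =  5 → F
  i=23: L-P = 22 → W
  i=24: G-H = 25 → Z
  i=25: R-X = 20 → U
  i=26: B-T =  8 → I
  i=27: J-L = 24 → Y
  i=28: E-Z =  5 → F
  i=29: A-E = 22 → W
  i=30: X-Y = 25 → Z
  i=31: F-L = 20 → U
  shifts repeat with period 6: ZUIYFW

ZUIYFW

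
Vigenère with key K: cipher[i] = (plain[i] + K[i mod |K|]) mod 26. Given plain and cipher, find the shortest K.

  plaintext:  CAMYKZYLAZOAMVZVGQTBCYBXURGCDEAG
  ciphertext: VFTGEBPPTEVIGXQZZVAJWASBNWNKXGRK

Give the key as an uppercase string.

  i= 0: V-C = 19 → T
  i= 1: F-A =  5 → F
  i= 2: T-M =  7 → H
  i= 3: G-Y =  8 → I
  i= 4: E-K = 20 → U
  i= 5: B-Z =  2 → C
  i= 6: P-Y = 17 → R
  i= 7: P-L =  4 → E
  i= 8: T-A = 19 → T
  i= 9: E-Z =  5 → F
  i=10: V-O =  7 → H
  i=11: I-A =  8 → I
  i=12: G-M = 20 → U
  i=13: X-V =  2 → C
  i=14: Q-Z = 17 → R
  i=15: Z-V =  4 → E
  i=16: Z-G = 19 → T
  i=17: V-Q =  5 → F
  i=18: A-T =  7 → H
  i=19: J-B =  8 → I
  i=20: W-C = 20 → U
  i=21: A-Y =  2 → C
  i=22: S-B = 17 → R
  i=23: B-X =  4 → E
  i=24: N-U = 19 → T
  i=25: W-R =  5 → F
  i=26: N-G =  7 → H
  i=27: K-C =  8 → I
  i=28: X-D = 20 → U
  i=29: G-E =  2 → C
  i=30: R-A = 17 → R
  i=31: K-G =  4 → E
  shifts repeat with period 8: TFHIUCRE

TFHIUCRE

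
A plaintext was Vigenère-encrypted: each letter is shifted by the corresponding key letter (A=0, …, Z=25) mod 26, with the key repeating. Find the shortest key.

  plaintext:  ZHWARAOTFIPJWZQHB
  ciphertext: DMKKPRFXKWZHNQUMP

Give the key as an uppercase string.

EFOKYRR

  i= 0: D-Z =  4 → E
  i= 1: M-H =  5 → F
  i= 2: K-W = 14 → O
  i= 3: K-A = 10 → K
  i= 4: P-R = 24 → Y
  i= 5: R-A = 17 → R
  i= 6: F-O = 17 → R
  i= 7: X-T =  4 → E
  i= 8: K-F =  5 → F
  i= 9: W-I = 14 → O
  i=10: Z-P = 10 → K
  i=11: H-J = 24 → Y
  i=12: N-W = 17 → R
  i=13: Q-Z = 17 → R
  i=14: U-Q =  4 → E
  i=15: M-H =  5 → F
  i=16: P-B = 14 → O
  shifts repeat with period 7: EFOKYRR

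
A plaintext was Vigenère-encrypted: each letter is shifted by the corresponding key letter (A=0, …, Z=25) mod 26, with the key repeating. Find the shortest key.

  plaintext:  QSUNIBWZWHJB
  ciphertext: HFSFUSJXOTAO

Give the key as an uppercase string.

RNYSM

  i= 0: H-Q = 17 → R
  i= 1: F-S = 13 → N
  i= 2: S-U = 24 → Y
  i= 3: F-N = 18 → S
  i= 4: U-I = 12 → M
  i= 5: S-B = 17 → R
  i= 6: J-W = 13 → N
  i= 7: X-Z = 24 → Y
  i= 8: O-W = 18 → S
  i= 9: T-H = 12 → M
  i=10: A-J = 17 → R
  i=11: O-B = 13 → N
  shifts repeat with period 5: RNYSM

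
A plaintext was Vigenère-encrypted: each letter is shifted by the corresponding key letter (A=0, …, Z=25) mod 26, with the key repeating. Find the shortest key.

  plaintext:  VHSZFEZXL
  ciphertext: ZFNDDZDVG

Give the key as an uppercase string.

  i= 0: Z-V =  4 → E
  i= 1: F-H = 24 → Y
  i= 2: N-S = 21 → V
  i= 3: D-Z =  4 → E
  i= 4: D-F = 24 → Y
  i= 5: Z-E = 21 → V
  i= 6: D-Z =  4 → E
  i= 7: V-X = 24 → Y
  i= 8: G-L = 21 → V
  shifts repeat with period 3: EYV

EYV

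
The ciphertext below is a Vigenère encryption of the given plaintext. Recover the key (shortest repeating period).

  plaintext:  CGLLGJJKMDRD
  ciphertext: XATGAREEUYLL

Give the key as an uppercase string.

VUI

  i= 0: X-C = 21 → V
  i= 1: A-G = 20 → U
  i= 2: T-L =  8 → I
  i= 3: G-L = 21 → V
  i= 4: A-G = 20 → U
  i= 5: R-J =  8 → I
  i= 6: E-J = 21 → V
  i= 7: E-K = 20 → U
  i= 8: U-M =  8 → I
  i= 9: Y-D = 21 → V
  i=10: L-R = 20 → U
  i=11: L-D =  8 → I
  shifts repeat with period 3: VUI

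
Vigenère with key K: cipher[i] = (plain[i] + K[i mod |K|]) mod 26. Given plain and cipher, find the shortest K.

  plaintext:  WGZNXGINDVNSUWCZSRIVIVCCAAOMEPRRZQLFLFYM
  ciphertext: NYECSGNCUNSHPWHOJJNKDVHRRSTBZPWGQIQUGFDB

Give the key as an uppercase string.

  i= 0: N-W = 17 → R
  i= 1: Y-G = 18 → S
  i= 2: E-Z =  5 → F
  i= 3: C-N = 15 → P
  i= 4: S-X = 21 → V
  i= 5: G-G =  0 → A
  i= 6: N-I =  5 → F
  i= 7: C-N = 15 → P
  i= 8: U-D = 17 → R
  i= 9: N-V = 18 → S
  i=10: S-N =  5 → F
  i=11: H-S = 15 → P
  i=12: P-U = 21 → V
  i=13: W-W =  0 → A
  i=14: H-C =  5 → F
  i=15: O-Z = 15 → P
  i=16: J-S = 17 → R
  i=17: J-R = 18 → S
  i=18: N-I =  5 → F
  i=19: K-V = 15 → P
  i=20: D-I = 21 → V
  i=21: V-V =  0 → A
  i=22: H-C =  5 → F
  i=23: R-C = 15 → P
  i=24: R-A = 17 → R
  i=25: S-A = 18 → S
  i=26: T-O =  5 → F
  i=27: B-M = 15 → P
  i=28: Z-E = 21 → V
  i=29: P-P =  0 → A
  i=30: W-R =  5 → F
  i=31: G-R = 15 → P
  i=32: Q-Z = 17 → R
  i=33: I-Q = 18 → S
  i=34: Q-L =  5 → F
  i=35: U-F = 15 → P
  i=36: G-L = 21 → V
  i=37: F-F =  0 → A
  i=38: D-Y =  5 → F
  i=39: B-M = 15 → P
  shifts repeat with period 8: RSFPVAFP

RSFPVAFP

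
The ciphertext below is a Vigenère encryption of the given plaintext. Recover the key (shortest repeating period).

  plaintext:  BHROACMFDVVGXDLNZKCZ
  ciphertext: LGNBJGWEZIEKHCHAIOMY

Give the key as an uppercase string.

  i= 0: L-B = 10 → K
  i= 1: G-H = 25 → Z
  i= 2: N-R = 22 → W
  i= 3: B-O = 13 → N
  i= 4: J-A =  9 → J
  i= 5: G-C =  4 → E
  i= 6: W-M = 10 → K
  i= 7: E-F = 25 → Z
  i= 8: Z-D = 22 → W
  i= 9: I-V = 13 → N
  i=10: E-V =  9 → J
  i=11: K-G =  4 → E
  i=12: H-X = 10 → K
  i=13: C-D = 25 → Z
  i=14: H-L = 22 → W
  i=15: A-N = 13 → N
  i=16: I-Z =  9 → J
  i=17: O-K =  4 → E
  i=18: M-C = 10 → K
  i=19: Y-Z = 25 → Z
  shifts repeat with period 6: KZWNJE

KZWNJE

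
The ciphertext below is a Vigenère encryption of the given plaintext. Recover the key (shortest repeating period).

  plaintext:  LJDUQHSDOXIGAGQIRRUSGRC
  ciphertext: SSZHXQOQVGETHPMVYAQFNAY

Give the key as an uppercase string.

HJWN

  i= 0: S-L =  7 → H
  i= 1: S-J =  9 → J
  i= 2: Z-D = 22 → W
  i= 3: H-U = 13 → N
  i= 4: X-Q =  7 → H
  i= 5: Q-H =  9 → J
  i= 6: O-S = 22 → W
  i= 7: Q-D = 13 → N
  i= 8: V-O =  7 → H
  i= 9: G-X =  9 → J
  i=10: E-I = 22 → W
  i=11: T-G = 13 → N
  i=12: H-A =  7 → H
  i=13: P-G =  9 → J
  i=14: M-Q = 22 → W
  i=15: V-I = 13 → N
  i=16: Y-R =  7 → H
  i=17: A-R =  9 → J
  i=18: Q-U = 22 → W
  i=19: F-S = 13 → N
  i=20: N-G =  7 → H
  i=21: A-R =  9 → J
  i=22: Y-C = 22 → W
  shifts repeat with period 4: HJWN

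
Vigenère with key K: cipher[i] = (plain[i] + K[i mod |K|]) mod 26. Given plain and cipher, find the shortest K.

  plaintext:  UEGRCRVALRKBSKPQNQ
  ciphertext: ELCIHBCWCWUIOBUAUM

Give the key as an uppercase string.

  i= 0: E-U = 10 → K
  i= 1: L-E =  7 → H
  i= 2: C-G = 22 → W
  i= 3: I-R = 17 → R
  i= 4: H-C =  5 → F
  i= 5: B-R = 10 → K
  i= 6: C-V =  7 → H
  i= 7: W-A = 22 → W
  i= 8: C-L = 17 → R
  i= 9: W-R =  5 → F
  i=10: U-K = 10 → K
  i=11: I-B =  7 → H
  i=12: O-S = 22 → W
  i=13: B-K = 17 → R
  i=14: U-P =  5 → F
  i=15: A-Q = 10 → K
  i=16: U-N =  7 → H
  i=17: M-Q = 22 → W
  shifts repeat with period 5: KHWRF

KHWRF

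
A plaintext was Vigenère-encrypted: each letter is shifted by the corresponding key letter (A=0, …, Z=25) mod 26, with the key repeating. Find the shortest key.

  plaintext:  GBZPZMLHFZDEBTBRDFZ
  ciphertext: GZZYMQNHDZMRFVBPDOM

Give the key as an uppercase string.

AYAJNEC

  i= 0: G-G =  0 → A
  i= 1: Z-B = 24 → Y
  i= 2: Z-Z =  0 → A
  i= 3: Y-P =  9 → J
  i= 4: M-Z = 13 → N
  i= 5: Q-M =  4 → E
  i= 6: N-L =  2 → C
  i= 7: H-H =  0 → A
  i= 8: D-F = 24 → Y
  i= 9: Z-Z =  0 → A
  i=10: M-D =  9 → J
  i=11: R-E = 13 → N
  i=12: F-B =  4 → E
  i=13: V-T =  2 → C
  i=14: B-B =  0 → A
  i=15: P-R = 24 → Y
  i=16: D-D =  0 → A
  i=17: O-F =  9 → J
  i=18: M-Z = 13 → N
  shifts repeat with period 7: AYAJNEC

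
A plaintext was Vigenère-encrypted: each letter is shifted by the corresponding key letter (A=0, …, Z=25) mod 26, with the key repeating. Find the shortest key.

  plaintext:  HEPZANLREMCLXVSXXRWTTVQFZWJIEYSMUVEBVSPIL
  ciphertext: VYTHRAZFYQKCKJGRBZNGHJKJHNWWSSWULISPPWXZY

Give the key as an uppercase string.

  i= 0: V-H = 14 → O
  i= 1: Y-E = 20 → U
  i= 2: T-P =  4 → E
  i= 3: H-Z =  8 → I
  i= 4: R-A = 17 → R
  i= 5: A-N = 13 → N
  i= 6: Z-L = 14 → O
  i= 7: F-R = 14 → O
  i= 8: Y-E = 20 → U
  i= 9: Q-M =  4 → E
  i=10: K-C =  8 → I
  i=11: C-L = 17 → R
  i=12: K-X = 13 → N
  i=13: J-V = 14 → O
  i=14: G-S = 14 → O
  i=15: R-X = 20 → U
  i=16: B-X =  4 → E
  i=17: Z-R =  8 → I
  i=18: N-W = 17 → R
  i=19: G-T = 13 → N
  i=20: H-T = 14 → O
  i=21: J-V = 14 → O
  i=22: K-Q = 20 → U
  i=23: J-F =  4 → E
  i=24: H-Z =  8 → I
  i=25: N-W = 17 → R
  i=26: W-J = 13 → N
  i=27: W-I = 14 → O
  i=28: S-E = 14 → O
  i=29: S-Y = 20 → U
  i=30: W-S =  4 → E
  i=31: U-M =  8 → I
  i=32: L-U = 17 → R
  i=33: I-V = 13 → N
  i=34: S-E = 14 → O
  i=35: P-B = 14 → O
  i=36: P-V = 20 → U
  i=37: W-S =  4 → E
  i=38: X-P =  8 → I
  i=39: Z-I = 17 → R
  i=40: Y-L = 13 → N
  shifts repeat with period 7: OUEIRNO

OUEIRNO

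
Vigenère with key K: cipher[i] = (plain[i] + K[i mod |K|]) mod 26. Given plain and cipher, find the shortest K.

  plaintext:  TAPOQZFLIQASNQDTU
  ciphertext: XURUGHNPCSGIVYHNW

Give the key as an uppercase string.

  i= 0: X-T =  4 → E
  i= 1: U-A = 20 → U
  i= 2: R-P =  2 → C
  i= 3: U-O =  6 → G
  i= 4: G-Q = 16 → Q
  i= 5: H-Z =  8 → I
  i= 6: N-F =  8 → I
  i= 7: P-L =  4 → E
  i= 8: C-I = 20 → U
  i= 9: S-Q =  2 → C
  i=10: G-A =  6 → G
  i=11: I-S = 16 → Q
  i=12: V-N =  8 → I
  i=13: Y-Q =  8 → I
  i=14: H-D =  4 → E
  i=15: N-T = 20 → U
  i=16: W-U =  2 → C
  shifts repeat with period 7: EUCGQII

EUCGQII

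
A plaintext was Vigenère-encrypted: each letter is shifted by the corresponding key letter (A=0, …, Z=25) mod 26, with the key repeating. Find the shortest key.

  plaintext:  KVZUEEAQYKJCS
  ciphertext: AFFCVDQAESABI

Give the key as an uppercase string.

QKGIRZ

  i= 0: A-K = 16 → Q
  i= 1: F-V = 10 → K
  i= 2: F-Z =  6 → G
  i= 3: C-U =  8 → I
  i= 4: V-E = 17 → R
  i= 5: D-E = 25 → Z
  i= 6: Q-A = 16 → Q
  i= 7: A-Q = 10 → K
  i= 8: E-Y =  6 → G
  i= 9: S-K =  8 → I
  i=10: A-J = 17 → R
  i=11: B-C = 25 → Z
  i=12: I-S = 16 → Q
  shifts repeat with period 6: QKGIRZ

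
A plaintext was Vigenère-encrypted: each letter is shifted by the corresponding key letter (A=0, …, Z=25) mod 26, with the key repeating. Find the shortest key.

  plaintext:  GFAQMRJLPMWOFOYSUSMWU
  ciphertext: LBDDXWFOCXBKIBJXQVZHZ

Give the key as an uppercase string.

  i= 0: L-G =  5 → F
  i= 1: B-F = 22 → W
  i= 2: D-A =  3 → D
  i= 3: D-Q = 13 → N
  i= 4: X-M = 11 → L
  i= 5: W-R =  5 → F
  i= 6: F-J = 22 → W
  i= 7: O-L =  3 → D
  i= 8: C-P = 13 → N
  i= 9: X-M = 11 → L
  i=10: B-W =  5 → F
  i=11: K-O = 22 → W
  i=12: I-F =  3 → D
  i=13: B-O = 13 → N
  i=14: J-Y = 11 → L
  i=15: X-S =  5 → F
  i=16: Q-U = 22 → W
  i=17: V-S =  3 → D
  i=18: Z-M = 13 → N
  i=19: H-W = 11 → L
  i=20: Z-U =  5 → F
  shifts repeat with period 5: FWDNL

FWDNL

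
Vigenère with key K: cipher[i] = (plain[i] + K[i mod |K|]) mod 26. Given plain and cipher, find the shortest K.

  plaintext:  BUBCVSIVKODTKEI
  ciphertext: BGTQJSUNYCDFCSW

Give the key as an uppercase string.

  i= 0: B-B =  0 → A
  i= 1: G-U = 12 → M
  i= 2: T-B = 18 → S
  i= 3: Q-C = 14 → O
  i= 4: J-V = 14 → O
  i= 5: S-S =  0 → A
  i= 6: U-I = 12 → M
  i= 7: N-V = 18 → S
  i= 8: Y-K = 14 → O
  i= 9: C-O = 14 → O
  i=10: D-D =  0 → A
  i=11: F-T = 12 → M
  i=12: C-K = 18 → S
  i=13: S-E = 14 → O
  i=14: W-I = 14 → O
  shifts repeat with period 5: AMSOO

AMSOO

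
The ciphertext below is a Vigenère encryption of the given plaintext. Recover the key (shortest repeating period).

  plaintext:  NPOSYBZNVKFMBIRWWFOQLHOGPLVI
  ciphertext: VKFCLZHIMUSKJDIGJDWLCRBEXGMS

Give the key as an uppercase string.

IVRKNY

  i= 0: V-N =  8 → I
  i= 1: K-P = 21 → V
  i= 2: F-O = 17 → R
  i= 3: C-S = 10 → K
  i= 4: L-Y = 13 → N
  i= 5: Z-B = 24 → Y
  i= 6: H-Z =  8 → I
  i= 7: I-N = 21 → V
  i= 8: M-V = 17 → R
  i= 9: U-K = 10 → K
  i=10: S-F = 13 → N
  i=11: K-M = 24 → Y
  i=12: J-B =  8 → I
  i=13: D-I = 21 → V
  i=14: I-R = 17 → R
  i=15: G-W = 10 → K
  i=16: J-W = 13 → N
  i=17: D-F = 24 → Y
  i=18: W-O =  8 → I
  i=19: L-Q = 21 → V
  i=20: C-L = 17 → R
  i=21: R-H = 10 → K
  i=22: B-O = 13 → N
  i=23: E-G = 24 → Y
  i=24: X-P =  8 → I
  i=25: G-L = 21 → V
  i=26: M-V = 17 → R
  i=27: S-I = 10 → K
  shifts repeat with period 6: IVRKNY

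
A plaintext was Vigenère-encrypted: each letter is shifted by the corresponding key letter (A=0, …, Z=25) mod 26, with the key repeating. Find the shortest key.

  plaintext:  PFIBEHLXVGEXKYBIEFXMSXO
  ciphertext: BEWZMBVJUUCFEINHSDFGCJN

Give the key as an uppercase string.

MZOYIUK

  i= 0: B-P = 12 → M
  i= 1: E-F = 25 → Z
  i= 2: W-I = 14 → O
  i= 3: Z-B = 24 → Y
  i= 4: M-E =  8 → I
  i= 5: B-H = 20 → U
  i= 6: V-L = 10 → K
  i= 7: J-X = 12 → M
  i= 8: U-V = 25 → Z
  i= 9: U-G = 14 → O
  i=10: C-E = 24 → Y
  i=11: F-X =  8 → I
  i=12: E-K = 20 → U
  i=13: I-Y = 10 → K
  i=14: N-B = 12 → M
  i=15: H-I = 25 → Z
  i=16: S-E = 14 → O
  i=17: D-F = 24 → Y
  i=18: F-X =  8 → I
  i=19: G-M = 20 → U
  i=20: C-S = 10 → K
  i=21: J-X = 12 → M
  i=22: N-O = 25 → Z
  shifts repeat with period 7: MZOYIUK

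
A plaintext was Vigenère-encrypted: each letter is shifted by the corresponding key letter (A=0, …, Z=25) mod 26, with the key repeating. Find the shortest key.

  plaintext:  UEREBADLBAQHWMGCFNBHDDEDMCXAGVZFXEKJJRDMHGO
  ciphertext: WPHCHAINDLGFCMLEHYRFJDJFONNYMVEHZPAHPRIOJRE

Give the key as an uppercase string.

CLQYGAFC

  i= 0: W-U =  2 → C
  i= 1: P-E = 11 → L
  i= 2: H-R = 16 → Q
  i= 3: C-E = 24 → Y
  i= 4: H-B =  6 → G
  i= 5: A-A =  0 → A
  i= 6: I-D =  5 → F
  i= 7: N-L =  2 → C
  i= 8: D-B =  2 → C
  i= 9: L-A = 11 → L
  i=10: G-Q = 16 → Q
  i=11: F-H = 24 → Y
  i=12: C-W =  6 → G
  i=13: M-M =  0 → A
  i=14: L-G =  5 → F
  i=15: E-C =  2 → C
  i=16: H-F =  2 → C
  i=17: Y-N = 11 → L
  i=18: R-B = 16 → Q
  i=19: F-H = 24 → Y
  i=20: J-D =  6 → G
  i=21: D-D =  0 → A
  i=22: J-E =  5 → F
  i=23: F-D =  2 → C
  i=24: O-M =  2 → C
  i=25: N-C = 11 → L
  i=26: N-X = 16 → Q
  i=27: Y-A = 24 → Y
  i=28: M-G =  6 → G
  i=29: V-V =  0 → A
  i=30: E-Z =  5 → F
  i=31: H-F =  2 → C
  i=32: Z-X =  2 → C
  i=33: P-E = 11 → L
  i=34: A-K = 16 → Q
  i=35: H-J = 24 → Y
  i=36: P-J =  6 → G
  i=37: R-R =  0 → A
  i=38: I-D =  5 → F
  i=39: O-M =  2 → C
  i=40: J-H =  2 → C
  i=41: R-G = 11 → L
  i=42: E-O = 16 → Q
  shifts repeat with period 8: CLQYGAFC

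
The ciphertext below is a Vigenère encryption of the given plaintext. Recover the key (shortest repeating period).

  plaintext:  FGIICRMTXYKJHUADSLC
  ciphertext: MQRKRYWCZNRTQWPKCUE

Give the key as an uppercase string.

  i= 0: M-F =  7 → H
  i= 1: Q-G = 10 → K
  i= 2: R-I =  9 → J
  i= 3: K-I =  2 → C
  i= 4: R-C = 15 → P
  i= 5: Y-R =  7 → H
  i= 6: W-M = 10 → K
  i= 7: C-T =  9 → J
  i= 8: Z-X =  2 → C
  i= 9: N-Y = 15 → P
  i=10: R-K =  7 → H
  i=11: T-J = 10 → K
  i=12: Q-H =  9 → J
  i=13: W-U =  2 → C
  i=14: P-A = 15 → P
  i=15: K-D =  7 → H
  i=16: C-S = 10 → K
  i=17: U-L =  9 → J
  i=18: E-C =  2 → C
  shifts repeat with period 5: HKJCP

HKJCP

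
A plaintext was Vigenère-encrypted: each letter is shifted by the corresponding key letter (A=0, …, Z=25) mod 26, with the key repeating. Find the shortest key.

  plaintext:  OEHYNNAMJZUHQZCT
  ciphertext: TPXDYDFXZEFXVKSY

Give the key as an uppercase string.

FLQ

  i= 0: T-O =  5 → F
  i= 1: P-E = 11 → L
  i= 2: X-H = 16 → Q
  i= 3: D-Y =  5 → F
  i= 4: Y-N = 11 → L
  i= 5: D-N = 16 → Q
  i= 6: F-A =  5 → F
  i= 7: X-M = 11 → L
  i= 8: Z-J = 16 → Q
  i= 9: E-Z =  5 → F
  i=10: F-U = 11 → L
  i=11: X-H = 16 → Q
  i=12: V-Q =  5 → F
  i=13: K-Z = 11 → L
  i=14: S-C = 16 → Q
  i=15: Y-T =  5 → F
  shifts repeat with period 3: FLQ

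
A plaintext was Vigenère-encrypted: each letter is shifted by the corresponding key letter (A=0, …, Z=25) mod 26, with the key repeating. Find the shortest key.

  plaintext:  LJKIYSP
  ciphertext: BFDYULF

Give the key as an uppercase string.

  i= 0: B-L = 16 → Q
  i= 1: F-J = 22 → W
  i= 2: D-K = 19 → T
  i= 3: Y-I = 16 → Q
  i= 4: U-Y = 22 → W
  i= 5: L-S = 19 → T
  i= 6: F-P = 16 → Q
  shifts repeat with period 3: QWT

QWT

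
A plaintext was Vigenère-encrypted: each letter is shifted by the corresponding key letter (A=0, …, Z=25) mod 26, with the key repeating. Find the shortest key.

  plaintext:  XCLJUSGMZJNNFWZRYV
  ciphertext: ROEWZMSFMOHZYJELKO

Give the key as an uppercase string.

  i= 0: R-X = 20 → U
  i= 1: O-C = 12 → M
  i= 2: E-L = 19 → T
  i= 3: W-J = 13 → N
  i= 4: Z-U =  5 → F
  i= 5: M-S = 20 → U
  i= 6: S-G = 12 → M
  i= 7: F-M = 19 → T
  i= 8: M-Z = 13 → N
  i= 9: O-J =  5 → F
  i=10: H-N = 20 → U
  i=11: Z-N = 12 → M
  i=12: Y-F = 19 → T
  i=13: J-W = 13 → N
  i=14: E-Z =  5 → F
  i=15: L-R = 20 → U
  i=16: K-Y = 12 → M
  i=17: O-V = 19 → T
  shifts repeat with period 5: UMTNF

UMTNF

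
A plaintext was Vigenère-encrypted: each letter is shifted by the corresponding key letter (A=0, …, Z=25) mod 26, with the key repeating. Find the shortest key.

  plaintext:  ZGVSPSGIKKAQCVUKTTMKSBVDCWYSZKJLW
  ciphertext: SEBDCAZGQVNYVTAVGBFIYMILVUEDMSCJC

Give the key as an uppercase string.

  i= 0: S-Z = 19 → T
  i= 1: E-G = 24 → Y
  i= 2: B-V =  6 → G
  i= 3: D-S = 11 → L
  i= 4: C-P = 13 → N
  i= 5: A-S =  8 → I
  i= 6: Z-G = 19 → T
  i= 7: G-I = 24 → Y
  i= 8: Q-K =  6 → G
  i= 9: V-K = 11 → L
  i=10: N-A = 13 → N
  i=11: Y-Q =  8 → I
  i=12: V-C = 19 → T
  i=13: T-V = 24 → Y
  i=14: A-U =  6 → G
  i=15: V-K = 11 → L
  i=16: G-T = 13 → N
  i=17: B-T =  8 → I
  i=18: F-M = 19 → T
  i=19: I-K = 24 → Y
  i=20: Y-S =  6 → G
  i=21: M-B = 11 → L
  i=22: I-V = 13 → N
  i=23: L-D =  8 → I
  i=24: V-C = 19 → T
  i=25: U-W = 24 → Y
  i=26: E-Y =  6 → G
  i=27: D-S = 11 → L
  i=28: M-Z = 13 → N
  i=29: S-K =  8 → I
  i=30: C-J = 19 → T
  i=31: J-L = 24 → Y
  i=32: C-W =  6 → G
  shifts repeat with period 6: TYGLNI

TYGLNI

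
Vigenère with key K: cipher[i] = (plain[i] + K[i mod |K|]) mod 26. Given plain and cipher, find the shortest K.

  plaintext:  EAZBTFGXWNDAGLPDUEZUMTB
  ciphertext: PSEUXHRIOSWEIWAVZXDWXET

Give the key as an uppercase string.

LSFTECL

  i= 0: P-E = 11 → L
  i= 1: S-A = 18 → S
  i= 2: E-Z =  5 → F
  i= 3: U-B = 19 → T
  i= 4: X-T =  4 → E
  i= 5: H-F =  2 → C
  i= 6: R-G = 11 → L
  i= 7: I-X = 11 → L
  i= 8: O-W = 18 → S
  i= 9: S-N =  5 → F
  i=10: W-D = 19 → T
  i=11: E-A =  4 → E
  i=12: I-G =  2 → C
  i=13: W-L = 11 → L
  i=14: A-P = 11 → L
  i=15: V-D = 18 → S
  i=16: Z-U =  5 → F
  i=17: X-E = 19 → T
  i=18: D-Z =  4 → E
  i=19: W-U =  2 → C
  i=20: X-M = 11 → L
  i=21: E-T = 11 → L
  i=22: T-B = 18 → S
  shifts repeat with period 7: LSFTECL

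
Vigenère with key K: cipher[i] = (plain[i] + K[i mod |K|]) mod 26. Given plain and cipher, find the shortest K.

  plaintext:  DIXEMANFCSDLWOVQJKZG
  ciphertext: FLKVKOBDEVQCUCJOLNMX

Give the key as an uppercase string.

CDNRYOOY

  i= 0: F-D =  2 → C
  i= 1: L-I =  3 → D
  i= 2: K-X = 13 → N
  i= 3: V-E = 17 → R
  i= 4: K-M = 24 → Y
  i= 5: O-A = 14 → O
  i= 6: B-N = 14 → O
  i= 7: D-F = 24 → Y
  i= 8: E-C =  2 → C
  i= 9: V-S =  3 → D
  i=10: Q-D = 13 → N
  i=11: C-L = 17 → R
  i=12: U-W = 24 → Y
  i=13: C-O = 14 → O
  i=14: J-V = 14 → O
  i=15: O-Q = 24 → Y
  i=16: L-J =  2 → C
  i=17: N-K =  3 → D
  i=18: M-Z = 13 → N
  i=19: X-G = 17 → R
  shifts repeat with period 8: CDNRYOOY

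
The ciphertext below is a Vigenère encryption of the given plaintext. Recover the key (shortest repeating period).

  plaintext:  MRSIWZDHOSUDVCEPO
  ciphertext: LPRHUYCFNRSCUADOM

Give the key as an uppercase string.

ZYZ

  i= 0: L-M = 25 → Z
  i= 1: P-R = 24 → Y
  i= 2: R-S = 25 → Z
  i= 3: H-I = 25 → Z
  i= 4: U-W = 24 → Y
  i= 5: Y-Z = 25 → Z
  i= 6: C-D = 25 → Z
  i= 7: F-H = 24 → Y
  i= 8: N-O = 25 → Z
  i= 9: R-S = 25 → Z
  i=10: S-U = 24 → Y
  i=11: C-D = 25 → Z
  i=12: U-V = 25 → Z
  i=13: A-C = 24 → Y
  i=14: D-E = 25 → Z
  i=15: O-P = 25 → Z
  i=16: M-O = 24 → Y
  shifts repeat with period 3: ZYZ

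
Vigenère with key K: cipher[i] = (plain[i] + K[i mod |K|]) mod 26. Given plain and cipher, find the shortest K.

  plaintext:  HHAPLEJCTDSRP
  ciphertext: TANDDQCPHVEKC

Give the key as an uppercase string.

MTNOS

  i= 0: T-H = 12 → M
  i= 1: A-H = 19 → T
  i= 2: N-A = 13 → N
  i= 3: D-P = 14 → O
  i= 4: D-L = 18 → S
  i= 5: Q-E = 12 → M
  i= 6: C-J = 19 → T
  i= 7: P-C = 13 → N
  i= 8: H-T = 14 → O
  i= 9: V-D = 18 → S
  i=10: E-S = 12 → M
  i=11: K-R = 19 → T
  i=12: C-P = 13 → N
  shifts repeat with period 5: MTNOS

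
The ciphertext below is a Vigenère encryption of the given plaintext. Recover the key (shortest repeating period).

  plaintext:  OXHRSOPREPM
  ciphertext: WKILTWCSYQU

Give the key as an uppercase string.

  i= 0: W-O =  8 → I
  i= 1: K-X = 13 → N
  i= 2: I-H =  1 → B
  i= 3: L-R = 20 → U
  i= 4: T-S =  1 → B
  i= 5: W-O =  8 → I
  i= 6: C-P = 13 → N
  i= 7: S-R =  1 → B
  i= 8: Y-E = 20 → U
  i= 9: Q-P =  1 → B
  i=10: U-M =  8 → I
  shifts repeat with period 5: INBUB

INBUB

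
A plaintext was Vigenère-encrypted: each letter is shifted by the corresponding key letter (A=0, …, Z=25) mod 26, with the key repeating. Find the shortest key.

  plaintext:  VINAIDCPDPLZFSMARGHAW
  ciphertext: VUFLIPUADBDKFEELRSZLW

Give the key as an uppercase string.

AMSL

  i= 0: V-V =  0 → A
  i= 1: U-I = 12 → M
  i= 2: F-N = 18 → S
  i= 3: L-A = 11 → L
  i= 4: I-I =  0 → A
  i= 5: P-D = 12 → M
  i= 6: U-C = 18 → S
  i= 7: A-P = 11 → L
  i= 8: D-D =  0 → A
  i= 9: B-P = 12 → M
  i=10: D-L = 18 → S
  i=11: K-Z = 11 → L
  i=12: F-F =  0 → A
  i=13: E-S = 12 → M
  i=14: E-M = 18 → S
  i=15: L-A = 11 → L
  i=16: R-R =  0 → A
  i=17: S-G = 12 → M
  i=18: Z-H = 18 → S
  i=19: L-A = 11 → L
  i=20: W-W =  0 → A
  shifts repeat with period 4: AMSL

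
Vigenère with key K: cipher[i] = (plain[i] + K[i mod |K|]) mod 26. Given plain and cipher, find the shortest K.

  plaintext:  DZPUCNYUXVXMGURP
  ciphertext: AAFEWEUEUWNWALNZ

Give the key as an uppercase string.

  i= 0: A-D = 23 → X
  i= 1: A-Z =  1 → B
  i= 2: F-P = 16 → Q
  i= 3: E-U = 10 → K
  i= 4: W-C = 20 → U
  i= 5: E-N = 17 → R
  i= 6: U-Y = 22 → W
  i= 7: E-U = 10 → K
  i= 8: U-X = 23 → X
  i= 9: W-V =  1 → B
  i=10: N-X = 16 → Q
  i=11: W-M = 10 → K
  i=12: A-G = 20 → U
  i=13: L-U = 17 → R
  i=14: N-R = 22 → W
  i=15: Z-P = 10 → K
  shifts repeat with period 8: XBQKURWK

XBQKURWK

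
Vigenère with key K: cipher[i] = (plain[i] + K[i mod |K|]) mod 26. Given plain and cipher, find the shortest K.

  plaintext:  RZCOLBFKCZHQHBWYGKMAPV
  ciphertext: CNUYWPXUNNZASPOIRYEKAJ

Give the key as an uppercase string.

  i= 0: C-R = 11 → L
  i= 1: N-Z = 14 → O
  i= 2: U-C = 18 → S
  i= 3: Y-O = 10 → K
  i= 4: W-L = 11 → L
  i= 5: P-B = 14 → O
  i= 6: X-F = 18 → S
  i= 7: U-K = 10 → K
  i= 8: N-C = 11 → L
  i= 9: N-Z = 14 → O
  i=10: Z-H = 18 → S
  i=11: A-Q = 10 → K
  i=12: S-H = 11 → L
  i=13: P-B = 14 → O
  i=14: O-W = 18 → S
  i=15: I-Y = 10 → K
  i=16: R-G = 11 → L
  i=17: Y-K = 14 → O
  i=18: E-M = 18 → S
  i=19: K-A = 10 → K
  i=20: A-P = 11 → L
  i=21: J-V = 14 → O
  shifts repeat with period 4: LOSK

LOSK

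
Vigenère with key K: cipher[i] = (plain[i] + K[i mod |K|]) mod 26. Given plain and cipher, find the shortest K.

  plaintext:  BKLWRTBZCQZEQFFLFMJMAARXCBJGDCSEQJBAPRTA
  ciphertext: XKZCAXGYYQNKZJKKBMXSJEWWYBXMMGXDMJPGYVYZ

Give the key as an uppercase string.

WAOGJEFZ

  i= 0: X-B = 22 → W
  i= 1: K-K =  0 → A
  i= 2: Z-L = 14 → O
  i= 3: C-W =  6 → G
  i= 4: A-R =  9 → J
  i= 5: X-T =  4 → E
  i= 6: G-B =  5 → F
  i= 7: Y-Z = 25 → Z
  i= 8: Y-C = 22 → W
  i= 9: Q-Q =  0 → A
  i=10: N-Z = 14 → O
  i=11: K-E =  6 → G
  i=12: Z-Q =  9 → J
  i=13: J-F =  4 → E
  i=14: K-F =  5 → F
  i=15: K-L = 25 → Z
  i=16: B-F = 22 → W
  i=17: M-M =  0 → A
  i=18: X-J = 14 → O
  i=19: S-M =  6 → G
  i=20: J-A =  9 → J
  i=21: E-A =  4 → E
  i=22: W-R =  5 → F
  i=23: W-X = 25 → Z
  i=24: Y-C = 22 → W
  i=25: B-B =  0 → A
  i=26: X-J = 14 → O
  i=27: M-G =  6 → G
  i=28: M-D =  9 → J
  i=29: G-C =  4 → E
  i=30: X-S =  5 → F
  i=31: D-E = 25 → Z
  i=32: M-Q = 22 → W
  i=33: J-J =  0 → A
  i=34: P-B = 14 → O
  i=35: G-A =  6 → G
  i=36: Y-P =  9 → J
  i=37: V-R =  4 → E
  i=38: Y-T =  5 → F
  i=39: Z-A = 25 → Z
  shifts repeat with period 8: WAOGJEFZ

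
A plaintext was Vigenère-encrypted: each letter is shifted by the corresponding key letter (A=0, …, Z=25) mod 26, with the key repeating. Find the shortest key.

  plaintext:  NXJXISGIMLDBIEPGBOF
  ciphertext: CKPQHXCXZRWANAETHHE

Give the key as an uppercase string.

PNGTZFW

  i= 0: C-N = 15 → P
  i= 1: K-X = 13 → N
  i= 2: P-J =  6 → G
  i= 3: Q-X = 19 → T
  i= 4: H-I = 25 → Z
  i= 5: X-S =  5 → F
  i= 6: C-G = 22 → W
  i= 7: X-I = 15 → P
  i= 8: Z-M = 13 → N
  i= 9: R-L =  6 → G
  i=10: W-D = 19 → T
  i=11: A-B = 25 → Z
  i=12: N-I =  5 → F
  i=13: A-E = 22 → W
  i=14: E-P = 15 → P
  i=15: T-G = 13 → N
  i=16: H-B =  6 → G
  i=17: H-O = 19 → T
  i=18: E-F = 25 → Z
  shifts repeat with period 7: PNGTZFW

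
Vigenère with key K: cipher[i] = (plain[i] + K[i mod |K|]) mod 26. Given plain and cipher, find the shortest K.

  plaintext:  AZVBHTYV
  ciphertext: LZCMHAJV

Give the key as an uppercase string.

LAH

  i= 0: L-A = 11 → L
  i= 1: Z-Z =  0 → A
  i= 2: C-V =  7 → H
  i= 3: M-B = 11 → L
  i= 4: H-H =  0 → A
  i= 5: A-T =  7 → H
  i= 6: J-Y = 11 → L
  i= 7: V-V =  0 → A
  shifts repeat with period 3: LAH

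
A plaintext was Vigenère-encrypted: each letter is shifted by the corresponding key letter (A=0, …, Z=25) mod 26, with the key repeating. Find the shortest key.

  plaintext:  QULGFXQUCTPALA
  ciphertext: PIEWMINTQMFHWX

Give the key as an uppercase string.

ZOTQHLX

  i= 0: P-Q = 25 → Z
  i= 1: I-U = 14 → O
  i= 2: E-L = 19 → T
  i= 3: W-G = 16 → Q
  i= 4: M-F =  7 → H
  i= 5: I-X = 11 → L
  i= 6: N-Q = 23 → X
  i= 7: T-U = 25 → Z
  i= 8: Q-C = 14 → O
  i= 9: M-T = 19 → T
  i=10: F-P = 16 → Q
  i=11: H-A =  7 → H
  i=12: W-L = 11 → L
  i=13: X-A = 23 → X
  shifts repeat with period 7: ZOTQHLX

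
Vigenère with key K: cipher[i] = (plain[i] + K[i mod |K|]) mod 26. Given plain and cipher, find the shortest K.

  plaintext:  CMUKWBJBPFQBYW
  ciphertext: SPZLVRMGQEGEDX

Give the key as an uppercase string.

  i= 0: S-C = 16 → Q
  i= 1: P-M =  3 → D
  i= 2: Z-U =  5 → F
  i= 3: L-K =  1 → B
  i= 4: V-W = 25 → Z
  i= 5: R-B = 16 → Q
  i= 6: M-J =  3 → D
  i= 7: G-B =  5 → F
  i= 8: Q-P =  1 → B
  i= 9: E-F = 25 → Z
  i=10: G-Q = 16 → Q
  i=11: E-B =  3 → D
  i=12: D-Y =  5 → F
  i=13: X-W =  1 → B
  shifts repeat with period 5: QDFBZ

QDFBZ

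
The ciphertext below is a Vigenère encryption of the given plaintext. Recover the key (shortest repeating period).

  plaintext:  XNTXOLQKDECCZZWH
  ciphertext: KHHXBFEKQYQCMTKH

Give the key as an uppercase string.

  i= 0: K-X = 13 → N
  i= 1: H-N = 20 → U
  i= 2: H-T = 14 → O
  i= 3: X-X =  0 → A
  i= 4: B-O = 13 → N
  i= 5: F-L = 20 → U
  i= 6: E-Q = 14 → O
  i= 7: K-K =  0 → A
  i= 8: Q-D = 13 → N
  i= 9: Y-E = 20 → U
  i=10: Q-C = 14 → O
  i=11: C-C =  0 → A
  i=12: M-Z = 13 → N
  i=13: T-Z = 20 → U
  i=14: K-W = 14 → O
  i=15: H-H =  0 → A
  shifts repeat with period 4: NUOA

NUOA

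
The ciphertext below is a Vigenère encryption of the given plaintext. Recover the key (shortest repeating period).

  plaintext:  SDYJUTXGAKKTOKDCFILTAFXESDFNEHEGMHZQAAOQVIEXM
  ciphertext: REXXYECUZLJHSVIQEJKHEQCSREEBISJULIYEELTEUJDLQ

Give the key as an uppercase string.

  i= 0: R-S = 25 → Z
  i= 1: E-D =  1 → B
  i= 2: X-Y = 25 → Z
  i= 3: X-J = 14 → O
  i= 4: Y-U =  4 → E
  i= 5: E-T = 11 → L
  i= 6: C-X =  5 → F
  i= 7: U-G = 14 → O
  i= 8: Z-A = 25 → Z
  i= 9: L-K =  1 → B
  i=10: J-K = 25 → Z
  i=11: H-T = 14 → O
  i=12: S-O =  4 → E
  i=13: V-K = 11 → L
  i=14: I-D =  5 → F
  i=15: Q-C = 14 → O
  i=16: E-F = 25 → Z
  i=17: J-I =  1 → B
  i=18: K-L = 25 → Z
  i=19: H-T = 14 → O
  i=20: E-A =  4 → E
  i=21: Q-F = 11 → L
  i=22: C-X =  5 → F
  i=23: S-E = 14 → O
  i=24: R-S = 25 → Z
  i=25: E-D =  1 → B
  i=26: E-F = 25 → Z
  i=27: B-N = 14 → O
  i=28: I-E =  4 → E
  i=29: S-H = 11 → L
  i=30: J-E =  5 → F
  i=31: U-G = 14 → O
  i=32: L-M = 25 → Z
  i=33: I-H =  1 → B
  i=34: Y-Z = 25 → Z
  i=35: E-Q = 14 → O
  i=36: E-A =  4 → E
  i=37: L-A = 11 → L
  i=38: T-O =  5 → F
  i=39: E-Q = 14 → O
  i=40: U-V = 25 → Z
  i=41: J-I =  1 → B
  i=42: D-E = 25 → Z
  i=43: L-X = 14 → O
  i=44: Q-M =  4 → E
  shifts repeat with period 8: ZBZOELFO

ZBZOELFO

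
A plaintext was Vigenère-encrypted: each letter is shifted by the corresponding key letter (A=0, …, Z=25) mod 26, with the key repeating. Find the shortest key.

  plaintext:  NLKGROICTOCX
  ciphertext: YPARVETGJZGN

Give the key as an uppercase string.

  i= 0: Y-N = 11 → L
  i= 1: P-L =  4 → E
  i= 2: A-K = 16 → Q
  i= 3: R-G = 11 → L
  i= 4: V-R =  4 → E
  i= 5: E-O = 16 → Q
  i= 6: T-I = 11 → L
  i= 7: G-C =  4 → E
  i= 8: J-T = 16 → Q
  i= 9: Z-O = 11 → L
  i=10: G-C =  4 → E
  i=11: N-X = 16 → Q
  shifts repeat with period 3: LEQ

LEQ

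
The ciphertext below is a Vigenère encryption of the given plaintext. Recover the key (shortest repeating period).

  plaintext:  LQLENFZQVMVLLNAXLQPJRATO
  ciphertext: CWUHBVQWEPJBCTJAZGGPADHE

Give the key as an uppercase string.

  i= 0: C-L = 17 → R
  i= 1: W-Q =  6 → G
  i= 2: U-L =  9 → J
  i= 3: H-E =  3 → D
  i= 4: B-N = 14 → O
  i= 5: V-F = 16 → Q
  i= 6: Q-Z = 17 → R
  i= 7: W-Q =  6 → G
  i= 8: E-V =  9 → J
  i= 9: P-M =  3 → D
  i=10: J-V = 14 → O
  i=11: B-L = 16 → Q
  i=12: C-L = 17 → R
  i=13: T-N =  6 → G
  i=14: J-A =  9 → J
  i=15: A-X =  3 → D
  i=16: Z-L = 14 → O
  i=17: G-Q = 16 → Q
  i=18: G-P = 17 → R
  i=19: P-J =  6 → G
  i=20: A-R =  9 → J
  i=21: D-A =  3 → D
  i=22: H-T = 14 → O
  i=23: E-O = 16 → Q
  shifts repeat with period 6: RGJDOQ

RGJDOQ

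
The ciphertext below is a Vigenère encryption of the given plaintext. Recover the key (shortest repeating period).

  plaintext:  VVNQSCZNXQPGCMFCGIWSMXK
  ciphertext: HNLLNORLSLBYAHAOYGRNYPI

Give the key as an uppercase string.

  i= 0: H-V = 12 → M
  i= 1: N-V = 18 → S
  i= 2: L-N = 24 → Y
  i= 3: L-Q = 21 → V
  i= 4: N-S = 21 → V
  i= 5: O-C = 12 → M
  i= 6: R-Z = 18 → S
  i= 7: L-N = 24 → Y
  i= 8: S-X = 21 → V
  i= 9: L-Q = 21 → V
  i=10: B-P = 12 → M
  i=11: Y-G = 18 → S
  i=12: A-C = 24 → Y
  i=13: H-M = 21 → V
  i=14: A-F = 21 → V
  i=15: O-C = 12 → M
  i=16: Y-G = 18 → S
  i=17: G-I = 24 → Y
  i=18: R-W = 21 → V
  i=19: N-S = 21 → V
  i=20: Y-M = 12 → M
  i=21: P-X = 18 → S
  i=22: I-K = 24 → Y
  shifts repeat with period 5: MSYVV

MSYVV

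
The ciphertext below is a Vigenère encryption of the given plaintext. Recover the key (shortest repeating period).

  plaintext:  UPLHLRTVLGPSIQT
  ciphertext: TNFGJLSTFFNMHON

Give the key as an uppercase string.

ZYU

  i= 0: T-U = 25 → Z
  i= 1: N-P = 24 → Y
  i= 2: F-L = 20 → U
  i= 3: G-H = 25 → Z
  i= 4: J-L = 24 → Y
  i= 5: L-R = 20 → U
  i= 6: S-T = 25 → Z
  i= 7: T-V = 24 → Y
  i= 8: F-L = 20 → U
  i= 9: F-G = 25 → Z
  i=10: N-P = 24 → Y
  i=11: M-S = 20 → U
  i=12: H-I = 25 → Z
  i=13: O-Q = 24 → Y
  i=14: N-T = 20 → U
  shifts repeat with period 3: ZYU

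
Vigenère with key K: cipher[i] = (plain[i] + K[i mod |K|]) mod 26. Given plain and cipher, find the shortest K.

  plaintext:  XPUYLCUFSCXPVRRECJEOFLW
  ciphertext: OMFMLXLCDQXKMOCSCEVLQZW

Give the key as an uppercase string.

RXLOAV

  i= 0: O-X = 17 → R
  i= 1: M-P = 23 → X
  i= 2: F-U = 11 → L
  i= 3: M-Y = 14 → O
  i= 4: L-L =  0 → A
  i= 5: X-C = 21 → V
  i= 6: L-U = 17 → R
  i= 7: C-F = 23 → X
  i= 8: D-S = 11 → L
  i= 9: Q-C = 14 → O
  i=10: X-X =  0 → A
  i=11: K-P = 21 → V
  i=12: M-V = 17 → R
  i=13: O-R = 23 → X
  i=14: C-R = 11 → L
  i=15: S-E = 14 → O
  i=16: C-C =  0 → A
  i=17: E-J = 21 → V
  i=18: V-E = 17 → R
  i=19: L-O = 23 → X
  i=20: Q-F = 11 → L
  i=21: Z-L = 14 → O
  i=22: W-W =  0 → A
  shifts repeat with period 6: RXLOAV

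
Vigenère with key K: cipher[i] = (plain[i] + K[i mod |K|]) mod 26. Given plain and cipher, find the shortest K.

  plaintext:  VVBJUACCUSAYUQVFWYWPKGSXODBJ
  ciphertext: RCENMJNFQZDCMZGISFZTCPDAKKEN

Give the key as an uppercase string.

  i= 0: R-V = 22 → W
  i= 1: C-V =  7 → H
  i= 2: E-B =  3 → D
  i= 3: N-J =  4 → E
  i= 4: M-U = 18 → S
  i= 5: J-A =  9 → J
  i= 6: N-C = 11 → L
  i= 7: F-C =  3 → D
  i= 8: Q-U = 22 → W
  i= 9: Z-S =  7 → H
  i=10: D-A =  3 → D
  i=11: C-Y =  4 → E
  i=12: M-U = 18 → S
  i=13: Z-Q =  9 → J
  i=14: G-V = 11 → L
  i=15: I-F =  3 → D
  i=16: S-W = 22 → W
  i=17: F-Y =  7 → H
  i=18: Z-W =  3 → D
  i=19: T-P =  4 → E
  i=20: C-K = 18 → S
  i=21: P-G =  9 → J
  i=22: D-S = 11 → L
  i=23: A-X =  3 → D
  i=24: K-O = 22 → W
  i=25: K-D =  7 → H
  i=26: E-B =  3 → D
  i=27: N-J =  4 → E
  shifts repeat with period 8: WHDESJLD

WHDESJLD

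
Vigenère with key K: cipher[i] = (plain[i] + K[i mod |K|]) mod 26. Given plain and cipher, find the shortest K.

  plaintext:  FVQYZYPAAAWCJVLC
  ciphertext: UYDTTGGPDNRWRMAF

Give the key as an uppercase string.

  i= 0: U-F = 15 → P
  i= 1: Y-V =  3 → D
  i= 2: D-Q = 13 → N
  i= 3: T-Y = 21 → V
  i= 4: T-Z = 20 → U
  i= 5: G-Y =  8 → I
  i= 6: G-P = 17 → R
  i= 7: P-A = 15 → P
  i= 8: D-A =  3 → D
  i= 9: N-A = 13 → N
  i=10: R-W = 21 → V
  i=11: W-C = 20 → U
  i=12: R-J =  8 → I
  i=13: M-V = 17 → R
  i=14: A-L = 15 → P
  i=15: F-C =  3 → D
  shifts repeat with period 7: PDNVUIR

PDNVUIR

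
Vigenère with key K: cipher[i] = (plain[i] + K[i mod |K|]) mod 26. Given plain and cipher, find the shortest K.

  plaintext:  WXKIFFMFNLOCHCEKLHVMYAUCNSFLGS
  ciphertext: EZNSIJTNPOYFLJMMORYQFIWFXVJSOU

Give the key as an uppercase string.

ICDKDEH

  i= 0: E-W =  8 → I
  i= 1: Z-X =  2 → C
  i= 2: N-K =  3 → D
  i= 3: S-I = 10 → K
  i= 4: I-F =  3 → D
  i= 5: J-F =  4 → E
  i= 6: T-M =  7 → H
  i= 7: N-F =  8 → I
  i= 8: P-N =  2 → C
  i= 9: O-L =  3 → D
  i=10: Y-O = 10 → K
  i=11: F-C =  3 → D
  i=12: L-H =  4 → E
  i=13: J-C =  7 → H
  i=14: M-E =  8 → I
  i=15: M-K =  2 → C
  i=16: O-L =  3 → D
  i=17: R-H = 10 → K
  i=18: Y-V =  3 → D
  i=19: Q-M =  4 → E
  i=20: F-Y =  7 → H
  i=21: I-A =  8 → I
  i=22: W-U =  2 → C
  i=23: F-C =  3 → D
  i=24: X-N = 10 → K
  i=25: V-S =  3 → D
  i=26: J-F =  4 → E
  i=27: S-L =  7 → H
  i=28: O-G =  8 → I
  i=29: U-S =  2 → C
  shifts repeat with period 7: ICDKDEH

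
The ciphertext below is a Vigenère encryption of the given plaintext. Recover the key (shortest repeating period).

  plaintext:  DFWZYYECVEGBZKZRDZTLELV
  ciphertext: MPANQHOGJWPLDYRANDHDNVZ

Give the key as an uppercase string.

  i= 0: M-D =  9 → J
  i= 1: P-F = 10 → K
  i= 2: A-W =  4 → E
  i= 3: N-Z = 14 → O
  i= 4: Q-Y = 18 → S
  i= 5: H-Y =  9 → J
  i= 6: O-E = 10 → K
  i= 7: G-C =  4 → E
  i= 8: J-V = 14 → O
  i= 9: W-E = 18 → S
  i=10: P-G =  9 → J
  i=11: L-B = 10 → K
  i=12: D-Z =  4 → E
  i=13: Y-K = 14 → O
  i=14: R-Z = 18 → S
  i=15: A-R =  9 → J
  i=16: N-D = 10 → K
  i=17: D-Z =  4 → E
  i=18: H-T = 14 → O
  i=19: D-L = 18 → S
  i=20: N-E =  9 → J
  i=21: V-L = 10 → K
  i=22: Z-V =  4 → E
  shifts repeat with period 5: JKEOS

JKEOS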